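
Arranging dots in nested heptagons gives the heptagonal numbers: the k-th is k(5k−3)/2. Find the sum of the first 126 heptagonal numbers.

1674876

Σ i(5i−3)/2 = (5Σi² − 3Σi) / 2 over i = 1..126.
Σi = 8001 and Σi² = 674751.
(5·674751 − 3·8001) / 2 = 3349752/2 = 1674876.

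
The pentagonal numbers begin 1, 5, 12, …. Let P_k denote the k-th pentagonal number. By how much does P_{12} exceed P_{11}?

34

Consecutive pentagonal numbers differ by 3n − 2: here 3·12 − 2 = 34.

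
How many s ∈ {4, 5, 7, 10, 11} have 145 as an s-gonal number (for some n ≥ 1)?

s = 4: P(4, 12) = 144 and P(4, 13) = 169; 145 is not s-gonal.
s = 5: P(5, 10) = 145. ✓
s = 7: P(7, 7) = 112 and P(7, 8) = 148; 145 is not s-gonal.
s = 10: P(10, 6) = 126 and P(10, 7) = 175; 145 is not s-gonal.
s = 11: P(11, 6) = 141 and P(11, 7) = 196; 145 is not s-gonal.
Hits: s ∈ {5} → 1.

1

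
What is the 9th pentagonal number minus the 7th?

9·(3·9 − 1)/2 = 117 and 7·(3·7 − 1)/2 = 70.
Difference: 117 − 70 = 47.

47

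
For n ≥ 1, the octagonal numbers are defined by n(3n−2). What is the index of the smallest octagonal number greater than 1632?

24

Solve n(3n−2) > 1632 for integer n.
The largest n with value ≤ 1632 is 23 (since 1541 ≤ 1632 < 1680), so the first above is n = 24, value 1680.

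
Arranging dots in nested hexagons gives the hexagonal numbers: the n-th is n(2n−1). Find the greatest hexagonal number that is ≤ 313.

Solve n(2n−1) ≤ 313 for integer n.
n = 12 gives 276 ≤ 313, while n = 13 gives 325 > 313; so the answer is 276.

276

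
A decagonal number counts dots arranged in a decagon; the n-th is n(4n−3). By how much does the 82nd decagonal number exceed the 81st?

Consecutive decagonal numbers differ by 8n − 7: here 8·82 − 7 = 649.

649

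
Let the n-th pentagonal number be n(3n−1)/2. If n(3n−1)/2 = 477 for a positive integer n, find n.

Set n(3n−1)/2 = 477, giving 3n² − n − 954 = 0.
So n = (1 + 107) / 6 = 108/6 = 18.
Check: 18·(3·18 − 1)/2 = 477. ✓

18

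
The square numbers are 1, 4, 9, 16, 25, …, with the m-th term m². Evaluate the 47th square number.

2209

47² = 2209.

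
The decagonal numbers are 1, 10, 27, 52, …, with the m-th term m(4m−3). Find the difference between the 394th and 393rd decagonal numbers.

3145

Consecutive decagonal numbers differ by 8n − 7: here 8·394 − 7 = 3145.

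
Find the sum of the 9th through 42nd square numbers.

Σ_{i=9}^{42} i² = 25585 − 204 = 25381.

25381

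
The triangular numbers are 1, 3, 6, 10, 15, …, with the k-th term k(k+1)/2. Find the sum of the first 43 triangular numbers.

Σ i(i+1)/2 = (Σi² + Σi) / 2 over i = 1..43.
Σi = 946 and Σi² = 27434.
(1·27434 + 1·946) / 2 = 28380/2 = 14190.

14190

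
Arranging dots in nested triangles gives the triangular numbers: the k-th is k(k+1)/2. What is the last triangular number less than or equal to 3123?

3081

Solve n(n+1)/2 ≤ 3123 for integer n.
n = 78 gives 3081 ≤ 3123, while n = 79 gives 3160 > 3123; so the answer is 3081.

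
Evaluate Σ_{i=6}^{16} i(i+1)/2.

781

Σ i(i+1)/2 = (Σi² + Σi) / 2 over i = 6..16.
Σi = 136 − 15 = 121 and Σi² = 1496 − 55 = 1441.
(1·1441 + 1·121) / 2 = 1562/2 = 781.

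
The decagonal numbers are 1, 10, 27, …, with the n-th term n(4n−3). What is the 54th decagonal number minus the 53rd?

Consecutive decagonal numbers differ by 8n − 7: here 8·54 − 7 = 425.

425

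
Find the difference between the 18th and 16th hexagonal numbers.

18·(2·18 − 1) = 630 and 16·(2·16 − 1) = 496.
Difference: 630 − 496 = 134.

134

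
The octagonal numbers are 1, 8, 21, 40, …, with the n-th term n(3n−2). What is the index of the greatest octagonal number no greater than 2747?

30

Solve n(3n−2) ≤ 2747 for integer n.
n = 30 gives 2640 ≤ 2747, while n = 31 gives 2821 > 2747; so the answer is index 30.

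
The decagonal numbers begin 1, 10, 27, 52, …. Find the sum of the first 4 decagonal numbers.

90

Σ i(4i−3) = 4Σi² − 3Σi over i = 1..4.
Σi = 10 and Σi² = 30.
4·30 − 3·10 = 90.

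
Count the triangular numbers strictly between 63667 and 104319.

The n-th triangular number is n(n+1)/2.
Smallest index with value > 63667: n = 357 (giving 63903).
Largest index with value < 104319: n = 456 (giving 104196).
Indices 357 through 456: 100 terms.

100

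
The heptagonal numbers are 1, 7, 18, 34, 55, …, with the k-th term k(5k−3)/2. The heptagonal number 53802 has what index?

Set n(5n−3)/2 = 53802, giving 5n² − 3n − 107604 = 0.
The discriminant is 9 + 40·53802 = 2152089, and √2152089 = 1467.
So n = (3 + 1467) / 10 = 1470/10 = 147.
Check: 147·(5·147 − 3)/2 = 53802. ✓

147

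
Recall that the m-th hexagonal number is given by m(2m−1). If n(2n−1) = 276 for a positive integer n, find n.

12

Set n(2n−1) = 276, giving 2n² − n − 276 = 0.
The discriminant is 1 + 8·276 = 2209, and √2209 = 47.
So n = (1 + 47) / 4 = 48/4 = 12.
Check: 12·(2·12 − 1) = 276. ✓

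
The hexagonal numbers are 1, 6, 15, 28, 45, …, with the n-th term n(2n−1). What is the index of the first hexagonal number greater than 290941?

382

Solve n(2n−1) > 290941 for integer n.
The largest n with value ≤ 290941 is 381 (since 289941 ≤ 290941 < 291466), so the first above is n = 382, value 291466.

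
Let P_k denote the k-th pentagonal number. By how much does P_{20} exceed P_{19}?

58

Consecutive pentagonal numbers differ by 3n − 2: here 3·20 − 2 = 58.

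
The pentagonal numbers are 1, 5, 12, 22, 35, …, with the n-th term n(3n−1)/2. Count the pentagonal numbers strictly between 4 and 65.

The n-th pentagonal number is n(3n−1)/2.
Smallest index with value > 4: n = 2 (giving 5).
Largest index with value < 65: n = 6 (giving 51).
Indices 2 through 6: 5 terms.

5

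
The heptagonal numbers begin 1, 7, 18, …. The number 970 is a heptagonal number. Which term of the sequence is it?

Set n(5n−3)/2 = 970, giving 5n² − 3n − 1940 = 0.
So n = (3 + 197) / 10 = 200/10 = 20.

20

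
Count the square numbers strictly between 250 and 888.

The n-th square number is n².
Smallest index with value > 250: n = 16 (giving 256).
Largest index with value < 888: n = 29 (giving 841).
Indices 16 through 29: 14 terms.

14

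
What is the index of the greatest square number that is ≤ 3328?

Solve n² ≤ 3328 for integer n.
n = 57 gives 3249 ≤ 3328, while n = 58 gives 3364 > 3328; so the answer is index 57.

57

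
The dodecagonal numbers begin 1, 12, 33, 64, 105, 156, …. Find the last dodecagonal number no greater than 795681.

Solve n(5n−4) ≤ 795681 for integer n.
n = 399 gives 794409 ≤ 795681, while n = 400 gives 798400 > 795681; so the answer is 794409.

794409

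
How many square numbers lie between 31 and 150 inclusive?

7

The n-th square number is n².
Smallest index with value ≥ 31: n = 6 (giving 36).
Largest index with value ≤ 150: n = 12 (giving 144).
Indices 6 through 12: 7 terms.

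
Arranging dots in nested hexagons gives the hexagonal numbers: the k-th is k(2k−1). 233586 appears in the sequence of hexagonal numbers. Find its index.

Set n(2n−1) = 233586, giving 2n² − n − 233586 = 0.
The discriminant is 1 + 8·233586 = 1868689, and √1868689 = 1367.
So n = (1 + 1367) / 4 = 1368/4 = 342.

342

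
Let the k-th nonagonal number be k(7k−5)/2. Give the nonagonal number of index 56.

10836

The 56th nonagonal number is n(7n−5)/2 with n = 56.
56·(7·56 − 5)/2 = 56·387/2 = 10836.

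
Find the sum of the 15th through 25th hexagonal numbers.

Σ i(2i−1) = 2Σi² − Σi over i = 15..25.
Σi = 325 − 105 = 220 and Σi² = 5525 − 1015 = 4510.
2·4510 − 1·220 = 8800.

8800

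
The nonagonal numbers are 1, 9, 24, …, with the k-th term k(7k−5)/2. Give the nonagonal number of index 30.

3075

The 30th nonagonal number is n(7n−5)/2 with n = 30.
30·(7·30 − 5)/2 = 30·205/2 = 3075.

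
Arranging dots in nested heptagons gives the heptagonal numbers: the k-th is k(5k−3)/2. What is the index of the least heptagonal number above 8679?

Solve n(5n−3)/2 > 8679 for integer n.
The largest n with value ≤ 8679 is 59 (since 8614 ≤ 8679 < 8910), so the first above is n = 60, value 8910.

60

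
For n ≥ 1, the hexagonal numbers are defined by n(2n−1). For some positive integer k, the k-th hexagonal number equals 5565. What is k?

Set n(2n−1) = 5565, giving 2n² − n − 5565 = 0.
The discriminant is 1 + 8·5565 = 44521, and √44521 = 211.
So n = (1 + 211) / 4 = 212/4 = 53.

53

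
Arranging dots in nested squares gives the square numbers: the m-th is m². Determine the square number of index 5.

25

The 5th square number is n² with n = 5.
5² = 25.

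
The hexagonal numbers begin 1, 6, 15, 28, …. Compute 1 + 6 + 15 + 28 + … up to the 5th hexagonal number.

95

Σ i(2i−1) = 2Σi² − Σi over i = 1..5.
Σi = 15 and Σi² = 55.
2·55 − 1·15 = 95.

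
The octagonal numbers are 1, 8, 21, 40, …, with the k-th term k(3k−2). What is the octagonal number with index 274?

274·(3·274 − 2) = 274·820 = 224680.

224680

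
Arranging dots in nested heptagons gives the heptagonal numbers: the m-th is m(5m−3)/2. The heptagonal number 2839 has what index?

Set n(5n−3)/2 = 2839, giving 5n² − 3n − 5678 = 0.
So n = (3 + 337) / 10 = 340/10 = 34.
Check: 34·(5·34 − 3)/2 = 2839. ✓

34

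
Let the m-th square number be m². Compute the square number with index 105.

The 105th square number is n² with n = 105.
105² = 11025.

11025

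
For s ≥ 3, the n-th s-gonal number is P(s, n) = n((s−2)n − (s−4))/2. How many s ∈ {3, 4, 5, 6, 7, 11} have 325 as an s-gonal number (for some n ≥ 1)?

s = 3: P(3, 25) = 325. ✓
s = 4: P(4, 18) = 324 and P(4, 19) = 361; 325 is not s-gonal.
s = 5: P(5, 14) = 287 and P(5, 15) = 330; 325 is not s-gonal.
s = 6: P(6, 13) = 325. ✓
s = 7: P(7, 11) = 286 and P(7, 12) = 342; 325 is not s-gonal.
s = 11: P(11, 8) = 260 and P(11, 9) = 333; 325 is not s-gonal.
Hits: s ∈ {3, 6} → 2.

2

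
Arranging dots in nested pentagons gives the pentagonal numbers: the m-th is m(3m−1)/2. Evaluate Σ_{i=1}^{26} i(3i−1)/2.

Σ i(3i−1)/2 = (3Σi² − Σi) / 2 over i = 1..26.
Σi = 351 and Σi² = 6201.
(3·6201 − 1·351) / 2 = 18252/2 = 9126.

9126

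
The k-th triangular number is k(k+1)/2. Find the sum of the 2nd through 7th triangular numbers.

83

Σ i(i+1)/2 = (Σi² + Σi) / 2 over i = 2..7.
Σi = 28 − 1 = 27 and Σi² = 140 − 1 = 139.
(1·139 + 1·27) / 2 = 166/2 = 83.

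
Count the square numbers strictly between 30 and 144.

The n-th square number is n².
Smallest index with value > 30: n = 6 (giving 36).
Largest index with value < 144: n = 11 (giving 121).
Indices 6 through 11: 6 terms.

6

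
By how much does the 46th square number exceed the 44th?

180

46² = 2116 and 44² = 1936.
Difference: 2116 − 1936 = 180.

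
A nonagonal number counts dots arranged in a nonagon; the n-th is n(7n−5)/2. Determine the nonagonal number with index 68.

The 68th nonagonal number is n(7n−5)/2 with n = 68.
68·(7·68 − 5)/2 = 68·471/2 = 16014.

16014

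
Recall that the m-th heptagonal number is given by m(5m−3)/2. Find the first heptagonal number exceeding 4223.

Solve n(5n−3)/2 > 4223 for integer n.
The largest n with value ≤ 4223 is 41 (since 4141 ≤ 4223 < 4347), so the first above is n = 42, value 4347.

4347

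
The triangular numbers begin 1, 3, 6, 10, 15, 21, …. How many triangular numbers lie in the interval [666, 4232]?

The n-th triangular number is n(n+1)/2.
Smallest index with value ≥ 666: n = 36 (giving 666).
Largest index with value ≤ 4232: n = 91 (giving 4186).
Indices 36 through 91: 56 terms.

56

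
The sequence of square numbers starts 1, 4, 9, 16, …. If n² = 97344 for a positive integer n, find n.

We need n² = 97344, so n = √97344 = 312.

312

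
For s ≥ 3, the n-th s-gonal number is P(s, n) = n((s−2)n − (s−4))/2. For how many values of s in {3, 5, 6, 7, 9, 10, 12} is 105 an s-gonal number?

2

s = 3: P(3, 14) = 105. ✓
s = 5: P(5, 8) = 92 and P(5, 9) = 117; 105 is not s-gonal.
s = 6: P(6, 7) = 91 and P(6, 8) = 120; 105 is not s-gonal.
s = 7: P(7, 6) = 81 and P(7, 7) = 112; 105 is not s-gonal.
s = 9: P(9, 5) = 75 and P(9, 6) = 111; 105 is not s-gonal.
s = 10: P(10, 5) = 85 and P(10, 6) = 126; 105 is not s-gonal.
s = 12: P(12, 5) = 105. ✓
Hits: s ∈ {3, 12} → 2.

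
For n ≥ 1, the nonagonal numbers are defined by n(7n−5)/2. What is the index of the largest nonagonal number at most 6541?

43

Solve n(7n−5)/2 ≤ 6541 for integer n.
n = 43 gives 6364 ≤ 6541, while n = 44 gives 6666 > 6541; so the answer is index 43.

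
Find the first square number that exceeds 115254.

115600

Solve n² > 115254 for integer n.
The largest n with value ≤ 115254 is 339 (since 114921 ≤ 115254 < 115600), so the first above is n = 340, value 115600.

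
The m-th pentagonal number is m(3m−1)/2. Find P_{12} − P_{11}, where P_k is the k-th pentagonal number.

34

Consecutive pentagonal numbers differ by 3n − 2: here 3·12 − 2 = 34.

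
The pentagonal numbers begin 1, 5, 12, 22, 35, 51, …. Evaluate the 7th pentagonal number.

The 7th pentagonal number is n(3n−1)/2 with n = 7.
7·(3·7 − 1)/2 = 7·20/2 = 7·10 = 70.

70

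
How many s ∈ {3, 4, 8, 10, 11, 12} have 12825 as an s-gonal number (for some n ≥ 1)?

1

s = 3: P(3, 159) = 12720 and P(3, 160) = 12880; 12825 is not s-gonal.
s = 4: P(4, 113) = 12769 and P(4, 114) = 12996; 12825 is not s-gonal.
s = 8: P(8, 65) = 12545 and P(8, 66) = 12936; 12825 is not s-gonal.
s = 10: P(10, 57) = 12825. ✓
s = 11: P(11, 53) = 12455 and P(11, 54) = 12933; 12825 is not s-gonal.
s = 12: P(12, 51) = 12801 and P(12, 52) = 13312; 12825 is not s-gonal.
Hits: s ∈ {10} → 1.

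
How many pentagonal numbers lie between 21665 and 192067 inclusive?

238

The n-th pentagonal number is n(3n−1)/2.
Smallest index with value ≥ 21665: n = 121 (giving 21901).
Largest index with value ≤ 192067: n = 358 (giving 192067).
Indices 121 through 358: 238 terms.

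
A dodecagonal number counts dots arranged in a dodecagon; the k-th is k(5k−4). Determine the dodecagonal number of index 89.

39249

The 89th dodecagonal number is n(5n−4) with n = 89.
89·(5·89 − 4) = 89·441 = 39249.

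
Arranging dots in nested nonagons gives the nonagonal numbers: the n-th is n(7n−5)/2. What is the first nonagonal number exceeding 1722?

Solve n(7n−5)/2 > 1722 for integer n.
The largest n with value ≤ 1722 is 22 (since 1639 ≤ 1722 < 1794), so the first above is n = 23, value 1794.

1794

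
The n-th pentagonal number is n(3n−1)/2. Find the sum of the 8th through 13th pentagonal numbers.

Σ i(3i−1)/2 = (3Σi² − Σi) / 2 over i = 8..13.
Σi = 91 − 28 = 63 and Σi² = 819 − 140 = 679.
(3·679 − 1·63) / 2 = 1974/2 = 987.

987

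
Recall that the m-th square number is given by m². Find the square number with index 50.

2500

50² = 2500.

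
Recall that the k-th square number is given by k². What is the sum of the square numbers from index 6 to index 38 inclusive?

18964

Σ_{i=6}^{38} i² = 19019 − 55 = 18964.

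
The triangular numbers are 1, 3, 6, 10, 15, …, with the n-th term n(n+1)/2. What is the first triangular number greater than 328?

351

Solve n(n+1)/2 > 328 for integer n.
The largest n with value ≤ 328 is 25 (since 325 ≤ 328 < 351), so the first above is n = 26, value 351.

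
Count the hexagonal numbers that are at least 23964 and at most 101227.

The n-th hexagonal number is n(2n−1).
Smallest index with value ≥ 23964: n = 110 (giving 24090).
Largest index with value ≤ 101227: n = 225 (giving 101025).
Indices 110 through 225: 116 terms.

116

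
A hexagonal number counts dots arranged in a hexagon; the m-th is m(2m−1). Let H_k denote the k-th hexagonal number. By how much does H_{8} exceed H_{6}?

8·(2·8 − 1) = 120 and 6·(2·6 − 1) = 66.
Difference: 120 − 66 = 54.

54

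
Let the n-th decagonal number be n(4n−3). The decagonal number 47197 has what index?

109

Set n(4n−3) = 47197, giving 4n² − 3n − 47197 = 0.
The discriminant is 9 + 16·47197 = 755161, and √755161 = 869.
So n = (3 + 869) / 8 = 872/8 = 109.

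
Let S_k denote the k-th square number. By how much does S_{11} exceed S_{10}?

21

n² − (n−1)² = 2n − 1, so 11² − 10² = 2·11 − 1 = 21.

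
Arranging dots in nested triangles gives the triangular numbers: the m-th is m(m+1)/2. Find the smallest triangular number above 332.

351

Solve n(n+1)/2 > 332 for integer n.
The largest n with value ≤ 332 is 25 (since 325 ≤ 332 < 351), so the first above is n = 26, value 351.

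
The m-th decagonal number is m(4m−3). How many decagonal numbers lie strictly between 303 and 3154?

19

The n-th decagonal number is n(4n−3).
Smallest index with value > 303: n = 10 (giving 370).
Largest index with value < 3154: n = 28 (giving 3052).
Indices 10 through 28: 19 terms.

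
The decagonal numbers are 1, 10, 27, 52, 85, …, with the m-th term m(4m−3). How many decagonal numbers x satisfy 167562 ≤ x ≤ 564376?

171

The n-th decagonal number is n(4n−3).
Smallest index with value ≥ 167562: n = 206 (giving 169126).
Largest index with value ≤ 564376: n = 376 (giving 564376).
Indices 206 through 376: 171 terms.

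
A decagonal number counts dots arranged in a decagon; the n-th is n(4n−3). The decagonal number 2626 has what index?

Set n(4n−3) = 2626, giving 4n² − 3n − 2626 = 0.
The discriminant is 9 + 16·2626 = 42025, and √42025 = 205.
So n = (3 + 205) / 8 = 208/8 = 26.
Check: 26·(4·26 − 3) = 2626. ✓

26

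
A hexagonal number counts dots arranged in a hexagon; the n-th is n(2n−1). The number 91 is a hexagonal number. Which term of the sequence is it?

Set n(2n−1) = 91, giving 2n² − n − 91 = 0.
So n = (1 + 27) / 4 = 28/4 = 7.
Check: 7·(2·7 − 1) = 91. ✓

7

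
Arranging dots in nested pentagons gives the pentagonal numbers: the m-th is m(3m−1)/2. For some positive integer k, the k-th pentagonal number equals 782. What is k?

23

Set n(3n−1)/2 = 782, giving 3n² − n − 1564 = 0.
The discriminant is 1 + 24·782 = 18769, and √18769 = 137.
So n = (1 + 137) / 6 = 138/6 = 23.
Check: 23·(3·23 − 1)/2 = 782. ✓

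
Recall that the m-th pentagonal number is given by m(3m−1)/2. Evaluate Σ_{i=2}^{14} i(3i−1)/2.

Σ i(3i−1)/2 = (3Σi² − Σi) / 2 over i = 2..14.
Σi = 105 − 1 = 104 and Σi² = 1015 − 1 = 1014.
(3·1014 − 1·104) / 2 = 2938/2 = 1469.

1469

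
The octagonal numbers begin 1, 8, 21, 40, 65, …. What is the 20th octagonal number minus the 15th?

20·(3·20 − 2) = 1160 and 15·(3·15 − 2) = 645.
Difference: 1160 − 645 = 515.

515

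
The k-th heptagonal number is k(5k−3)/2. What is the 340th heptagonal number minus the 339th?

1696

Consecutive heptagonal numbers differ by 5n − 4: here 5·340 − 4 = 1696.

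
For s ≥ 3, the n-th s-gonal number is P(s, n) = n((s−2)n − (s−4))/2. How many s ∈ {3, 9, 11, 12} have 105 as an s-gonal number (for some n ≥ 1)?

2

s = 3: P(3, 14) = 105. ✓
s = 9: P(9, 5) = 75 and P(9, 6) = 111; 105 is not s-gonal.
s = 11: P(11, 5) = 95 and P(11, 6) = 141; 105 is not s-gonal.
s = 12: P(12, 5) = 105. ✓
Hits: s ∈ {3, 12} → 2.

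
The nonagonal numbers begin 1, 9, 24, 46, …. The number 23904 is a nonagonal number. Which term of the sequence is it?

83

Set n(7n−5)/2 = 23904, giving 7n² − 5n − 47808 = 0.
The discriminant is 25 + 56·23904 = 1338649, and √1338649 = 1157.
So n = (5 + 1157) / 14 = 1162/14 = 83.
Check: 83·(7·83 − 5)/2 = 23904. ✓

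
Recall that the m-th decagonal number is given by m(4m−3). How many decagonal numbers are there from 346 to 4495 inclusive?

24

The n-th decagonal number is n(4n−3).
Smallest index with value ≥ 346: n = 10 (giving 370).
Largest index with value ≤ 4495: n = 33 (giving 4257).
Indices 10 through 33: 24 terms.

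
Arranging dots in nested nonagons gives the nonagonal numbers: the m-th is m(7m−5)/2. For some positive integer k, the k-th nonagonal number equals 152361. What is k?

209

Set n(7n−5)/2 = 152361, giving 7n² − 5n − 304722 = 0.
So n = (5 + 2921) / 14 = 2926/14 = 209.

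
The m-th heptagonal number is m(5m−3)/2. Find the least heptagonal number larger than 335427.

Solve n(5n−3)/2 > 335427 for integer n.
The largest n with value ≤ 335427 is 366 (since 334341 ≤ 335427 < 336172), so the first above is n = 367, value 336172.

336172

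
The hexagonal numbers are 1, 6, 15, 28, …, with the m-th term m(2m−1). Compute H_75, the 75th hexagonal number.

The 75th hexagonal number is n(2n−1) with n = 75.
75·(2·75 − 1) = 75·149 = 11175.

11175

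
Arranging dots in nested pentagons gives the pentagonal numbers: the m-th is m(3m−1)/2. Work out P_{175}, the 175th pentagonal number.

175·(3·175 − 1)/2 = 175·524/2 = 175·262 = 45850.

45850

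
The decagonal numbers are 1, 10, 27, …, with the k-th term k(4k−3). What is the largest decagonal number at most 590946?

Solve n(4n−3) ≤ 590946 for integer n.
n = 384 gives 588672 ≤ 590946, while n = 385 gives 591745 > 590946; so the answer is 588672.

588672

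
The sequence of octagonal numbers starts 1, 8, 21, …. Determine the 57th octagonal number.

9633

The 57th octagonal number is n(3n−2) with n = 57.
57·(3·57 − 2) = 57·169 = 9633.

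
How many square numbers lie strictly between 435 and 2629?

The n-th square number is n².
Smallest index with value > 435: n = 21 (giving 441).
Largest index with value < 2629: n = 51 (giving 2601).
Indices 21 through 51: 31 terms.

31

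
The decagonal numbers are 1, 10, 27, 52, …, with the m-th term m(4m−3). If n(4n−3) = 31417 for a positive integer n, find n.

Set n(4n−3) = 31417, giving 4n² − 3n − 31417 = 0.
The discriminant is 9 + 16·31417 = 502681, and √502681 = 709.
So n = (3 + 709) / 8 = 712/8 = 89.

89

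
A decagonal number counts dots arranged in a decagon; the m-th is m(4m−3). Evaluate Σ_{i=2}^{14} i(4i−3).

Σ i(4i−3) = 4Σi² − 3Σi over i = 2..14.
Σi = 105 − 1 = 104 and Σi² = 1015 − 1 = 1014.
4·1014 − 3·104 = 3744.

3744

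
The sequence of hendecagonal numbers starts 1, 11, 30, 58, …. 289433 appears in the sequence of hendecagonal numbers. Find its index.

254

Set n(9n−7)/2 = 289433, giving 9n² − 7n − 578866 = 0.
The discriminant is 49 + 72·289433 = 20839225, and √20839225 = 4565.
So n = (7 + 4565) / 18 = 4572/18 = 254.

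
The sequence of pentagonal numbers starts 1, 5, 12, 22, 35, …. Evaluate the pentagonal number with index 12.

The 12th pentagonal number is n(3n−1)/2 with n = 12.
12·(3·12 − 1)/2 = 12·35/2 = 210.

210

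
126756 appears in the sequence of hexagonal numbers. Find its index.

Set n(2n−1) = 126756, giving 2n² − n − 126756 = 0.
The discriminant is 1 + 8·126756 = 1014049, and √1014049 = 1007.
So n = (1 + 1007) / 4 = 1008/4 = 252.
Check: 252·(2·252 − 1) = 126756. ✓

252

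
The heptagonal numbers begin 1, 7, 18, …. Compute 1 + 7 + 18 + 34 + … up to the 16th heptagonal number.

Σ i(5i−3)/2 = (5Σi² − 3Σi) / 2 over i = 1..16.
Σi = 136 and Σi² = 1496.
(5·1496 − 3·136) / 2 = 7072/2 = 3536.

3536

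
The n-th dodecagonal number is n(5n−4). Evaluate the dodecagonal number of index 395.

The 395th dodecagonal number is n(5n−4) with n = 395.
395·(5·395 − 4) = 395·1971 = 778545.

778545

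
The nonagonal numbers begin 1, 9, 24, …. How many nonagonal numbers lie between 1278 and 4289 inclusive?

16

The n-th nonagonal number is n(7n−5)/2.
Smallest index with value ≥ 1278: n = 20 (giving 1350).
Largest index with value ≤ 4289: n = 35 (giving 4200).
Indices 20 through 35: 16 terms.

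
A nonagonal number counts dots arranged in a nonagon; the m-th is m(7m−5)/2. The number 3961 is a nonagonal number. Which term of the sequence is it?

Set n(7n−5)/2 = 3961, giving 7n² − 5n − 7922 = 0.
The discriminant is 25 + 56·3961 = 221841, and √221841 = 471.
So n = (5 + 471) / 14 = 476/14 = 34.
Check: 34·(7·34 − 5)/2 = 3961. ✓

34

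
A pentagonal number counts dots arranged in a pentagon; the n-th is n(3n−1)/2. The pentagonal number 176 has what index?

11

Set n(3n−1)/2 = 176, giving 3n² − n − 352 = 0.
So n = (1 + 65) / 6 = 66/6 = 11.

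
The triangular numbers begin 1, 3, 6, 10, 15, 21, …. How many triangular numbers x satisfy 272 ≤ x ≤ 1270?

27

The n-th triangular number is n(n+1)/2.
Smallest index with value ≥ 272: n = 23 (giving 276).
Largest index with value ≤ 1270: n = 49 (giving 1225).
Indices 23 through 49: 27 terms.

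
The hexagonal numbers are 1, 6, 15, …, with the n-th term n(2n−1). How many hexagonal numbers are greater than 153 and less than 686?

9

The n-th hexagonal number is n(2n−1).
Smallest index with value > 153: n = 10 (giving 190).
Largest index with value < 686: n = 18 (giving 630).
Indices 10 through 18: 9 terms.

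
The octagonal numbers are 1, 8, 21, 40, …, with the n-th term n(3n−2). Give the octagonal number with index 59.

10325

The 59th octagonal number is n(3n−2) with n = 59.
59·(3·59 − 2) = 59·175 = 10325.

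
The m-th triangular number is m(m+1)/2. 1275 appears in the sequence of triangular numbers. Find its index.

Set n(n+1)/2 = 1275, giving n² + n − 2550 = 0.
The discriminant is 1 + 8·1275 = 10201, and √10201 = 101.
So n = (-1 + 101) / 2 = 100/2 = 50.

50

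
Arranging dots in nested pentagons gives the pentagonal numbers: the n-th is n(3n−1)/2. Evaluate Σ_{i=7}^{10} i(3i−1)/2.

424

Σ i(3i−1)/2 = (3Σi² − Σi) / 2 over i = 7..10.
Σi = 55 − 21 = 34 and Σi² = 385 − 91 = 294.
(3·294 − 1·34) / 2 = 848/2 = 424.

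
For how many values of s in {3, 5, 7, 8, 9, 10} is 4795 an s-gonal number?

s = 3: P(3, 97) = 4753 and P(3, 98) = 4851; 4795 is not s-gonal.
s = 5: P(5, 56) = 4676 and P(5, 57) = 4845; 4795 is not s-gonal.
s = 7: P(7, 44) = 4774 and P(7, 45) = 4995; 4795 is not s-gonal.
s = 8: P(8, 40) = 4720 and P(8, 41) = 4961; 4795 is not s-gonal.
s = 9: P(9, 37) = 4699 and P(9, 38) = 4959; 4795 is not s-gonal.
s = 10: P(10, 35) = 4795. ✓
Hits: s ∈ {10} → 1.

1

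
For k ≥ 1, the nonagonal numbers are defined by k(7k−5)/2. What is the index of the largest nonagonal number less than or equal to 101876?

Solve n(7n−5)/2 ≤ 101876 for integer n.
n = 170 gives 100725 ≤ 101876, while n = 171 gives 101916 > 101876; so the answer is index 170.

170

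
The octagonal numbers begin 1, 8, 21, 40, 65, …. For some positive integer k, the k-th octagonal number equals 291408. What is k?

312

Set n(3n−2) = 291408, giving 3n² − 2n − 291408 = 0.
The discriminant is 4 + 12·291408 = 3496900, and √3496900 = 1870.
So n = (2 + 1870) / 6 = 1872/6 = 312.
Check: 312·(3·312 − 2) = 291408. ✓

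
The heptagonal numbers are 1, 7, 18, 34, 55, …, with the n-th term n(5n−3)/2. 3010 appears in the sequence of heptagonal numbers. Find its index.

Set n(5n−3)/2 = 3010, giving 5n² − 3n − 6020 = 0.
So n = (3 + 347) / 10 = 350/10 = 35.

35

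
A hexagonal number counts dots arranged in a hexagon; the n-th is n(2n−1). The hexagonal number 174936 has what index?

296

Set n(2n−1) = 174936, giving 2n² − n − 174936 = 0.
The discriminant is 1 + 8·174936 = 1399489, and √1399489 = 1183.
So n = (1 + 1183) / 4 = 1184/4 = 296.
Check: 296·(2·296 − 1) = 174936. ✓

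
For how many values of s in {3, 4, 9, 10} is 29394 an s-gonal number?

s = 3: P(3, 241) = 29161 and P(3, 242) = 29403; 29394 is not s-gonal.
s = 4: P(4, 171) = 29241 and P(4, 172) = 29584; 29394 is not s-gonal.
s = 9: P(9, 92) = 29394. ✓
s = 10: P(10, 86) = 29326 and P(10, 87) = 30015; 29394 is not s-gonal.
Hits: s ∈ {9} → 1.

1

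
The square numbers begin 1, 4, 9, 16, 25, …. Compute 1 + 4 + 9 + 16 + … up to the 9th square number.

285

Σ_{i=1}^{9} i² = 9·10·19/6 = 285.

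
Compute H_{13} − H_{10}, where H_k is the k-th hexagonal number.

13·(2·13 − 1) = 325 and 10·(2·10 − 1) = 190.
Difference: 325 − 190 = 135.

135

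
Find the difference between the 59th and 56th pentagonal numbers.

59·(3·59 − 1)/2 = 5192 and 56·(3·56 − 1)/2 = 4676.
Difference: 5192 − 4676 = 516.

516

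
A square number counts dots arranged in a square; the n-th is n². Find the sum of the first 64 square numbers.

89440

Σ_{i=1}^{64} i² = 64·65·129/6 = 89440.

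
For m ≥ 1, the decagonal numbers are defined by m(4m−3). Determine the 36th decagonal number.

The 36th decagonal number is n(4n−3) with n = 36.
36·(4·36 − 3) = 36·141 = 5076.

5076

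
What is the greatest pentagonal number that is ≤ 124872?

124272

Solve n(3n−1)/2 ≤ 124872 for integer n.
n = 288 gives 124272 ≤ 124872, while n = 289 gives 125137 > 124872; so the answer is 124272.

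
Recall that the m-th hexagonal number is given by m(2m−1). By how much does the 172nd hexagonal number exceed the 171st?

685

Consecutive hexagonal numbers differ by 4n − 3: here 4·172 − 3 = 685.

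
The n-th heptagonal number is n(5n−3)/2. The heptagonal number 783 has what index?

Set n(5n−3)/2 = 783, giving 5n² − 3n − 1566 = 0.
So n = (3 + 177) / 10 = 180/10 = 18.

18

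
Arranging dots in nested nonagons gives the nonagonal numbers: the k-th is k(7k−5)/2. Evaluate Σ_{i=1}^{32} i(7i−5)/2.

38720

Σ i(7i−5)/2 = (7Σi² − 5Σi) / 2 over i = 1..32.
Σi = 528 and Σi² = 11440.
(7·11440 − 5·528) / 2 = 77440/2 = 38720.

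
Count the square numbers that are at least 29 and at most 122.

The n-th square number is n².
Smallest index with value ≥ 29: n = 6 (giving 36).
Largest index with value ≤ 122: n = 11 (giving 121).
Indices 6 through 11: 6 terms.

6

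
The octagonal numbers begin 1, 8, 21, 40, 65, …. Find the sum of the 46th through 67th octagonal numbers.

210859

Σ i(3i−2) = 3Σi² − 2Σi over i = 46..67.
Σi = 2278 − 1035 = 1243 and Σi² = 102510 − 31395 = 71115.
3·71115 − 2·1243 = 210859.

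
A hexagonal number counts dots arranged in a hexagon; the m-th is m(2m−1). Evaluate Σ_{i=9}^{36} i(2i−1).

Σ i(2i−1) = 2Σi² − Σi over i = 9..36.
Σi = 666 − 36 = 630 and Σi² = 16206 − 204 = 16002.
2·16002 − 1·630 = 31374.

31374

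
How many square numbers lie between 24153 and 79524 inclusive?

The n-th square number is n².
Smallest index with value ≥ 24153: n = 156 (giving 24336).
Largest index with value ≤ 79524: n = 282 (giving 79524).
Indices 156 through 282: 127 terms.

127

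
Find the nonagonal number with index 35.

35·(7·35 − 5)/2 = 35·240/2 = 35·120 = 4200.

4200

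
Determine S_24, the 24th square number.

The 24th square number is n² with n = 24.
24² = 576.

576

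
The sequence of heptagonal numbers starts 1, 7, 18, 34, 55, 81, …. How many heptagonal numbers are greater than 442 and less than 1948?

The n-th heptagonal number is n(5n−3)/2.
Smallest index with value > 442: n = 14 (giving 469).
Largest index with value < 1948: n = 28 (giving 1918).
Indices 14 through 28: 15 terms.

15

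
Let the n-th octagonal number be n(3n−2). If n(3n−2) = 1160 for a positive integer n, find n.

Set n(3n−2) = 1160, giving 3n² − 2n − 1160 = 0.
The discriminant is 4 + 12·1160 = 13924, and √13924 = 118.
So n = (2 + 118) / 6 = 120/6 = 20.
Check: 20·(3·20 − 2) = 1160. ✓

20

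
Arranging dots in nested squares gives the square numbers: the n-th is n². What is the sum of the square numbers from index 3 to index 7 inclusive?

135

Σ_{i=3}^{7} i² = 140 − 5 = 135.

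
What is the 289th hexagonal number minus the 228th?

63013

289·(2·289 − 1) = 166753 and 228·(2·228 − 1) = 103740.
Difference: 166753 − 103740 = 63013.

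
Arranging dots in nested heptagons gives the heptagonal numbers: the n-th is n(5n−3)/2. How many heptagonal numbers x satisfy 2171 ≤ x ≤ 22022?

The n-th heptagonal number is n(5n−3)/2.
Smallest index with value ≥ 2171: n = 30 (giving 2205).
Largest index with value ≤ 22022: n = 94 (giving 21949).
Indices 30 through 94: 65 terms.

65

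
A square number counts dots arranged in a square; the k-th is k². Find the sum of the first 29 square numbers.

Σ_{i=1}^{29} i² = 29·30·59/6 = 8555.

8555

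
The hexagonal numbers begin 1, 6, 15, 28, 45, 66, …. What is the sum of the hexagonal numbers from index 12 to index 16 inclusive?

Σ i(2i−1) = 2Σi² − Σi over i = 12..16.
Σi = 136 − 66 = 70 and Σi² = 1496 − 506 = 990.
2·990 − 1·70 = 1910.

1910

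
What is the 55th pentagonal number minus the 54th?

Consecutive pentagonal numbers differ by 3n − 2: here 3·55 − 2 = 163.

163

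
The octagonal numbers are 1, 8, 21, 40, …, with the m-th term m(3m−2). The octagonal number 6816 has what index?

Set n(3n−2) = 6816, giving 3n² − 2n − 6816 = 0.
So n = (2 + 286) / 6 = 288/6 = 48.

48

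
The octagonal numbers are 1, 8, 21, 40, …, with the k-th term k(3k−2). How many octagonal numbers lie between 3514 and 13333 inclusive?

33

The n-th octagonal number is n(3n−2).
Smallest index with value ≥ 3514: n = 35 (giving 3605).
Largest index with value ≤ 13333: n = 67 (giving 13333).
Indices 35 through 67: 33 terms.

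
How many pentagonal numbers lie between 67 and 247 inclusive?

The n-th pentagonal number is n(3n−1)/2.
Smallest index with value ≥ 67: n = 7 (giving 70).
Largest index with value ≤ 247: n = 13 (giving 247).
Indices 7 through 13: 7 terms.

7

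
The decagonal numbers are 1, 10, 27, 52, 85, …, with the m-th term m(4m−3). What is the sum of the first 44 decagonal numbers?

114510

Σ i(4i−3) = 4Σi² − 3Σi over i = 1..44.
Σi = 990 and Σi² = 29370.
4·29370 − 3·990 = 114510.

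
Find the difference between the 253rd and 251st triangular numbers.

505

253·254/2 = 32131 and 251·252/2 = 31626.
Difference: 32131 − 31626 = 505.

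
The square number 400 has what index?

20

We need n² = 400, so n = √400 = 20.
Check: 20² = 400. ✓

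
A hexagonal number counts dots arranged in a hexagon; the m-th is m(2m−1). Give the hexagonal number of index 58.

58·(2·58 − 1) = 58·115 = 6670.

6670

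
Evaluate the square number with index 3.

9

The 3rd square number is n² with n = 3.
3² = 9.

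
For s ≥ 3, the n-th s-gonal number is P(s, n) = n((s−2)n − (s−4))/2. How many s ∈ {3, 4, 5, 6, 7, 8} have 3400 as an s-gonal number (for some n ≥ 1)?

1

s = 3: P(3, 81) = 3321 and P(3, 82) = 3403; 3400 is not s-gonal.
s = 4: P(4, 58) = 3364 and P(4, 59) = 3481; 3400 is not s-gonal.
s = 5: P(5, 47) = 3290 and P(5, 48) = 3432; 3400 is not s-gonal.
s = 6: P(6, 41) = 3321 and P(6, 42) = 3486; 3400 is not s-gonal.
s = 7: P(7, 37) = 3367 and P(7, 38) = 3553; 3400 is not s-gonal.
s = 8: P(8, 34) = 3400. ✓
Hits: s ∈ {8} → 1.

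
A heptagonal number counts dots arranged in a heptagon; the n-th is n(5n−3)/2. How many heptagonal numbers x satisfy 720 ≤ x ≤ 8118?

The n-th heptagonal number is n(5n−3)/2.
Smallest index with value ≥ 720: n = 18 (giving 783).
Largest index with value ≤ 8118: n = 57 (giving 8037).
Indices 18 through 57: 40 terms.

40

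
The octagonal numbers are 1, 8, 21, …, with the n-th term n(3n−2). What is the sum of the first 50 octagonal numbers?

126225

Σ i(3i−2) = 3Σi² − 2Σi over i = 1..50.
Σi = 1275 and Σi² = 42925.
3·42925 − 2·1275 = 126225.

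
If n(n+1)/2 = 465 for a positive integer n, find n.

Set n(n+1)/2 = 465, giving n² + n − 930 = 0.
The discriminant is 1 + 8·465 = 3721, and √3721 = 61.
So n = (-1 + 61) / 2 = 60/2 = 30.
Check: 30·31/2 = 465. ✓

30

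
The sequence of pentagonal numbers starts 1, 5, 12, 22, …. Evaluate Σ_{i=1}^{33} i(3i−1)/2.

18513

Σ i(3i−1)/2 = (3Σi² − Σi) / 2 over i = 1..33.
Σi = 561 and Σi² = 12529.
(3·12529 − 1·561) / 2 = 37026/2 = 18513.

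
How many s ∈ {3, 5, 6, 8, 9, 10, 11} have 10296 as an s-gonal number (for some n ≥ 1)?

2

s = 3: P(3, 143) = 10296. ✓
s = 5: P(5, 83) = 10292 and P(5, 84) = 10542; 10296 is not s-gonal.
s = 6: P(6, 72) = 10296. ✓
s = 8: P(8, 58) = 9976 and P(8, 59) = 10325; 10296 is not s-gonal.
s = 9: P(9, 54) = 10071 and P(9, 55) = 10450; 10296 is not s-gonal.
s = 10: P(10, 51) = 10251 and P(10, 52) = 10660; 10296 is not s-gonal.
s = 11: P(11, 48) = 10200 and P(11, 49) = 10633; 10296 is not s-gonal.
Hits: s ∈ {3, 6} → 2.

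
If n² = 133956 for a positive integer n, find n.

366

We need n² = 133956, so n = √133956 = 366.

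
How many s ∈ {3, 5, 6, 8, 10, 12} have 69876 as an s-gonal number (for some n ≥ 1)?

1

s = 3: P(3, 373) = 69751 and P(3, 374) = 70125; 69876 is not s-gonal.
s = 5: P(5, 216) = 69876. ✓
s = 6: P(6, 187) = 69751 and P(6, 188) = 70500; 69876 is not s-gonal.
s = 8: P(8, 152) = 69008 and P(8, 153) = 69921; 69876 is not s-gonal.
s = 10: P(10, 132) = 69300 and P(10, 133) = 70357; 69876 is not s-gonal.
s = 12: P(12, 118) = 69148 and P(12, 119) = 70329; 69876 is not s-gonal.
Hits: s ∈ {5} → 1.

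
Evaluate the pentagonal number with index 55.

4510

The 55th pentagonal number is n(3n−1)/2 with n = 55.
55·(3·55 − 1)/2 = 55·164/2 = 55·82 = 4510.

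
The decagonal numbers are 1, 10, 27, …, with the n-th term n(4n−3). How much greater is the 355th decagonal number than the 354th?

Consecutive decagonal numbers differ by 8n − 7: here 8·355 − 7 = 2833.

2833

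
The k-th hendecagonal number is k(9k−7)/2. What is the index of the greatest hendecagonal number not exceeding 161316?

189

Solve n(9n−7)/2 ≤ 161316 for integer n.
n = 189 gives 160083 ≤ 161316, while n = 190 gives 161785 > 161316; so the answer is index 189.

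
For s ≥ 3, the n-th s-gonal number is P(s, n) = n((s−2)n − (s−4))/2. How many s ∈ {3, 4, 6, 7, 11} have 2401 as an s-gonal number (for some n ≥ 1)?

s = 3: P(3, 68) = 2346 and P(3, 69) = 2415; 2401 is not s-gonal.
s = 4: P(4, 49) = 2401. ✓
s = 6: P(6, 34) = 2278 and P(6, 35) = 2415; 2401 is not s-gonal.
s = 7: P(7, 31) = 2356 and P(7, 32) = 2512; 2401 is not s-gonal.
s = 11: P(11, 23) = 2300 and P(11, 24) = 2508; 2401 is not s-gonal.
Hits: s ∈ {4} → 1.

1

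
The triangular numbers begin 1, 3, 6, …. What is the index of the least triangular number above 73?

12

Solve n(n+1)/2 > 73 for integer n.
The largest n with value ≤ 73 is 11 (since 66 ≤ 73 < 78), so the first above is n = 12, value 78.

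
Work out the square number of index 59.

3481

The 59th square number is n² with n = 59.
59² = 3481.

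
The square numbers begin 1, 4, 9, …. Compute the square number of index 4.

16

The 4th square number is n² with n = 4.
4² = 16.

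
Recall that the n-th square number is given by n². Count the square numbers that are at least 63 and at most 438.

The n-th square number is n².
Smallest index with value ≥ 63: n = 8 (giving 64).
Largest index with value ≤ 438: n = 20 (giving 400).
Indices 8 through 20: 13 terms.

13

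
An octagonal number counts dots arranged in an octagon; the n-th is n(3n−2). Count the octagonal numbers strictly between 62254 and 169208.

93

The n-th octagonal number is n(3n−2).
Smallest index with value > 62254: n = 145 (giving 62785).
Largest index with value < 169208: n = 237 (giving 168033).
Indices 145 through 237: 93 terms.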